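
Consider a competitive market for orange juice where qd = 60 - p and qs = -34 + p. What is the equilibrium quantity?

Set qd = qs: 60 - p = -34 + p.
94 = 2p, so p* = 47.
q* = 60 − 1(47) = 13.

q* = 13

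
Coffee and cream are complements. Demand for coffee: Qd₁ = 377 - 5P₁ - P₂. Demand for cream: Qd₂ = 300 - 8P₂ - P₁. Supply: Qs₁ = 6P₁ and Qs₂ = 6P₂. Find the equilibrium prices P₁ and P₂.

Market 1: 377 - 5P₁ - P₂ = 6P₁ → 11P₁ + P₂ = 377.
Market 2: 14P₂ + P₁ = 300.
Eliminating P₂: 14×(1) − 1×(2) gives 153P₁ = 4978, so P₁ = 4978/153.
Back-substitute into (2): P₂ = (300 − 1×4978/153) / 14 = 2923/153.

P₁ = 4978/153, P₂ = 2923/153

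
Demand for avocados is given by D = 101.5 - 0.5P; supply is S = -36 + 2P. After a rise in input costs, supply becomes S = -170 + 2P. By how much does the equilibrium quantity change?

ΔQ = -26.8

Original equilibrium: P* = 55, Q* = 74.
New equilibrium: 101.5 - 0.5P = -170 + 2P, so 271.5 = 2.5P and P' = 108.6; Q' = 101.5 − 0.5(108.6) = 47.2.
Change in quantity: 47.2 − 74 = -26.8.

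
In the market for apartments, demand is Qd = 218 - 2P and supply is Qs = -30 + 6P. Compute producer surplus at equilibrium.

Producer surplus = 2028

Equilibrium: 218 - 2P = -30 + 6P gives P* = 31, Q* = 156.
Supply starts at P = 5 (where Qs = 0).
PS = ½(31 − 5)(156) = 2028.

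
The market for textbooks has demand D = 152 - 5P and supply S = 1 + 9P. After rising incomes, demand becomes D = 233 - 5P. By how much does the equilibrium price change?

ΔP = 81/14

Original equilibrium: P* = 151/14, Q* = 1373/14.
New equilibrium: 233 - 5P = 1 + 9P, so 232 = 14P and P' = 116/7; Q' = 233 − 5(116/7) = 1051/7.
Change in price: 116/7 − 151/14 = 81/14.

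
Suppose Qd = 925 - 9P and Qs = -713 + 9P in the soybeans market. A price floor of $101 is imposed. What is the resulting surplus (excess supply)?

Surplus = 180

Equilibrium price would be P* = 91, so the floor at 101 binds.
At P = 101: Qd = 16, Qs = 196.
Surplus = 196 − 16 = 180.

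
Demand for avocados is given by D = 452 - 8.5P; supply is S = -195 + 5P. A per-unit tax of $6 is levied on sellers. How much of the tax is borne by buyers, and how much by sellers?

Buyers bear 20/9, sellers bear 34/9

Pre-tax equilibrium: P* = 1294/27, Q* = 1205/27.
Tax on sellers shifts supply to S = -195 + 5(P − 6) = -225 + 5P.
452 - 8.5P = -225 + 5P gives buyer price Pb = 1354/27; sellers receive Ps = 1354/27 − 6 = 1192/27.
New quantity: Q = 452 − 8.5(1354/27) = 695/27.
Buyer burden = 1354/27 − 1294/27 = 20/9; seller burden = 1294/27 − 1192/27 = 34/9.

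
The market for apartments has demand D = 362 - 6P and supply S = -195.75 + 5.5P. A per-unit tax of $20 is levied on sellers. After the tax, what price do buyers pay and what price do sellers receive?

Pre-tax equilibrium: P* = 48.5, Q* = 71.
Tax on sellers shifts supply to S = -195.75 + 5.5(P − 20) = -305.75 + 5.5P.
362 - 6P = -305.75 + 5.5P gives buyer price Pb = 2671/46; sellers receive Ps = 2671/46 − 20 = 1751/46.
New quantity: Q = 362 − 6(2671/46) = 313/23.

Buyers pay 2671/46, sellers receive 1751/46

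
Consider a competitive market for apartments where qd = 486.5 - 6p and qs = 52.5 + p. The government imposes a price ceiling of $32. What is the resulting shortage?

Equilibrium price would be p* = 62, so the ceiling at 32 binds.
At p = 32: qd = 486.5 − 6(32) = 294.5, qs = 52.5 + 1(32) = 84.5.
Shortage = 294.5 − 84.5 = 210.

Shortage = 210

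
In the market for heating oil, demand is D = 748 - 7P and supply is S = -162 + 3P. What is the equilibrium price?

Set D = S: 748 - 7P = -162 + 3P.
910 = 10P, so P* = 91.
Q* = 748 − 7(91) = 111.

P* = 91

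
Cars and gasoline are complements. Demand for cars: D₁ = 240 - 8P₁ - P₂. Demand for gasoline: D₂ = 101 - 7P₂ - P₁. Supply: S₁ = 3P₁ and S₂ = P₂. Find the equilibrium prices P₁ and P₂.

P₁ = 1819/87, P₂ = 871/87

Market 1: 240 - 8P₁ - P₂ = 3P₁ → 11P₁ + P₂ = 240.
Market 2: 8P₂ + P₁ = 101.
Eliminating P₂: 8×(1) − 1×(2) gives 87P₁ = 1819, so P₁ = 1819/87.
Back-substitute into (2): P₂ = (101 − 1×1819/87) / 8 = 871/87.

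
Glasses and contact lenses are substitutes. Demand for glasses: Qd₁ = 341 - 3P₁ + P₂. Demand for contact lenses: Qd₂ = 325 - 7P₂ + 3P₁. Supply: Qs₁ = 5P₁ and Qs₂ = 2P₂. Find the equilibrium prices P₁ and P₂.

Market 1: 341 - 3P₁ + P₂ = 5P₁ → 8P₁ - P₂ = 341.
Market 2: 9P₂ - 3P₁ = 325.
Eliminating P₂: 9×(1) + 1×(2) gives 69P₁ = 3394, so P₁ = 3394/69.
Back-substitute into (2): P₂ = (325 + 3×3394/69) / 9 = 3623/69.

P₁ = 3394/69, P₂ = 3623/69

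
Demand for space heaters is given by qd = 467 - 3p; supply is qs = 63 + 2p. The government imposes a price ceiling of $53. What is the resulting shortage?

Shortage = 139

Equilibrium price would be p* = 80.8, so the ceiling at 53 binds.
At p = 53: qd = 467 − 3(53) = 308, qs = 63 + 2(53) = 169.
Shortage = 308 − 169 = 139.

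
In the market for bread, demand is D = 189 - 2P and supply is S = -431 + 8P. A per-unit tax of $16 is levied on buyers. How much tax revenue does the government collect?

Tax revenue = 630.4

Pre-tax equilibrium: P* = 62, Q* = 65.
Tax on buyers shifts demand to D = 189 − 2(P + 16) = 157 - 2P.
157 - 2P = -431 + 8P gives seller price Ps = 58.8; buyers pay Pb = 58.8 + 16 = 74.8.
New quantity: Q = 189 − 2(74.8) = 39.4.
Revenue = 16 × 39.4 = 630.4.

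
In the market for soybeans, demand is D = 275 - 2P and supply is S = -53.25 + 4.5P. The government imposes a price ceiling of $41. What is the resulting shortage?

Shortage = 61.75

Equilibrium price would be P* = 50.5, so the ceiling at 41 binds.
At P = 41: D = 275 − 2(41) = 193, S = -53.25 + 4.5(41) = 131.25.
Shortage = 193 − 131.25 = 61.75.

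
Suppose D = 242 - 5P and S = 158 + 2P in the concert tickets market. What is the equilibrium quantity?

Set D = S: 242 - 5P = 158 + 2P.
84 = 7P, so P* = 12.
Q* = 242 − 5(12) = 182.

Q* = 182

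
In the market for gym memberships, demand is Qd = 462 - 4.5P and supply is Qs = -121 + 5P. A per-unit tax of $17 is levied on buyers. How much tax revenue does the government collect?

Tax revenue = 47022/19

Pre-tax equilibrium: P* = 1166/19, Q* = 3531/19.
Tax on buyers shifts demand to Qd = 462 − 4.5(P + 17) = 385.5 - 4.5P.
385.5 - 4.5P = -121 + 5P gives seller price Ps = 1013/19; buyers pay Pb = 1013/19 + 17 = 1336/19.
New quantity: Q = 462 − 4.5(1336/19) = 2766/19.
Revenue = 17 × 2766/19 = 47022/19.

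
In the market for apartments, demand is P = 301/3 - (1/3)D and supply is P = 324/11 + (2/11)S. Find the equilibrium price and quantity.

Set the two price expressions equal: 301/3 - (1/3)Q = 324/11 + (2/11)Q.
2339/33 = (17/33)Q, so Q* = 2339/17.
P* = 301/3 − (1/3)(2339/17) = 926/17.

P* = 926/17, Q* = 2339/17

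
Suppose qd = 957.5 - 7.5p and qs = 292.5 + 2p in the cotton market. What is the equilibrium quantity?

q* = 432.5

Set qd = qs: 957.5 - 7.5p = 292.5 + 2p.
665 = 9.5p, so p* = 70.
q* = 957.5 − 7.5(70) = 432.5.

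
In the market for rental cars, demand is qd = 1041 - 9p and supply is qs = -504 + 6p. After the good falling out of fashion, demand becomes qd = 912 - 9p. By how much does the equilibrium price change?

Δp = -8.6

Original equilibrium: p* = 103, q* = 114.
New equilibrium: 912 - 9p = -504 + 6p, so 1416 = 15p and p' = 94.4; q' = 912 − 9(94.4) = 62.4.
Change in price: 94.4 − 103 = -8.6.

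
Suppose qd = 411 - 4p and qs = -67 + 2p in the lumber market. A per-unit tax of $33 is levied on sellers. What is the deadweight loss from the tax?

Pre-tax equilibrium: p* = 239/3, q* = 277/3.
Tax on sellers shifts supply to qs = -67 + 2(p − 33) = -133 + 2p.
411 - 4p = -133 + 2p gives buyer price pb = 272/3; sellers receive ps = 272/3 − 33 = 173/3.
New quantity: q = 411 − 4(272/3) = 145/3.
DWL = ½ × 33 × (277/3 − 145/3) = 726.

Deadweight loss = 726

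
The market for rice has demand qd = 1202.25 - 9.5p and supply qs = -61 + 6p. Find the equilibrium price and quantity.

Set qd = qs: 1202.25 - 9.5p = -61 + 6p.
1263.25 = 15.5p, so p* = 81.5.
q* = 1202.25 − 9.5(81.5) = 428.

p* = 81.5, q* = 428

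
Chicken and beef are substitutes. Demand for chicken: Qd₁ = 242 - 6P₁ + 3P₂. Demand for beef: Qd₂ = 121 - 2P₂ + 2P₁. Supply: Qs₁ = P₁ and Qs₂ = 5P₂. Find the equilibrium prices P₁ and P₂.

P₁ = 2057/43, P₂ = 1331/43

Market 1: 242 - 6P₁ + 3P₂ = P₁ → 7P₁ - 3P₂ = 242.
Market 2: 7P₂ - 2P₁ = 121.
Eliminating P₂: 7×(1) + 3×(2) gives 43P₁ = 2057, so P₁ = 2057/43.
Back-substitute into (2): P₂ = (121 + 2×2057/43) / 7 = 1331/43.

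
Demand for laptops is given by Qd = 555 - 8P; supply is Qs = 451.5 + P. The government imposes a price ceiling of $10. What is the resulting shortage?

Shortage = 13.5

Equilibrium price would be P* = 11.5, so the ceiling at 10 binds.
At P = 10: Qd = 555 − 8(10) = 475, Qs = 451.5 + 1(10) = 461.5.
Shortage = 475 − 461.5 = 13.5.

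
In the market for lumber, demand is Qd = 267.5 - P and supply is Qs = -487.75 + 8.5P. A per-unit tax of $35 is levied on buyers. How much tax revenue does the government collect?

Tax revenue = 104195/19

Pre-tax equilibrium: P* = 79.5, Q* = 188.
Tax on buyers shifts demand to Qd = 267.5 − 1(P + 35) = 232.5 - P.
232.5 - P = -487.75 + 8.5P gives seller price Ps = 2881/38; buyers pay Pb = 2881/38 + 35 = 4211/38.
New quantity: Q = 267.5 − 1(4211/38) = 2977/19.
Revenue = 35 × 2977/19 = 104195/19.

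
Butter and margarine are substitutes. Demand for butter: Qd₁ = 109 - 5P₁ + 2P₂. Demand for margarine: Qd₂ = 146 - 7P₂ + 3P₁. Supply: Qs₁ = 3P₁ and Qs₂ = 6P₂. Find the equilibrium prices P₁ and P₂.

Market 1: 109 - 5P₁ + 2P₂ = 3P₁ → 8P₁ - 2P₂ = 109.
Market 2: 13P₂ - 3P₁ = 146.
Eliminating P₂: 13×(1) + 2×(2) gives 98P₁ = 1709, so P₁ = 1709/98.
Back-substitute into (2): P₂ = (146 + 3×1709/98) / 13 = 1495/98.

P₁ = 1709/98, P₂ = 1495/98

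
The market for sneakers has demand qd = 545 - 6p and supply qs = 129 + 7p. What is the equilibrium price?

Set qd = qs: 545 - 6p = 129 + 7p.
416 = 13p, so p* = 32.
q* = 545 − 6(32) = 353.

p* = 32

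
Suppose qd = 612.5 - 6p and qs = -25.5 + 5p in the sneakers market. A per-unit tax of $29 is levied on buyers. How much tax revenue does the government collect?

Tax revenue = 118291/22

Pre-tax equilibrium: p* = 58, q* = 264.5.
Tax on buyers shifts demand to qd = 612.5 − 6(p + 29) = 438.5 - 6p.
438.5 - 6p = -25.5 + 5p gives seller price ps = 464/11; buyers pay pb = 464/11 + 29 = 783/11.
New quantity: q = 612.5 − 6(783/11) = 4079/22.
Revenue = 29 × 4079/22 = 118291/22.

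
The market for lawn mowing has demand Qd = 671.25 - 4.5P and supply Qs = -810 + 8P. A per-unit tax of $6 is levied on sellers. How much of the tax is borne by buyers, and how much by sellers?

Pre-tax equilibrium: P* = 118.5, Q* = 138.
Tax on sellers shifts supply to Qs = -810 + 8(P − 6) = -858 + 8P.
671.25 - 4.5P = -858 + 8P gives buyer price Pb = 122.34; sellers receive Ps = 122.34 − 6 = 116.34.
New quantity: Q = 671.25 − 4.5(122.34) = 120.72.
Buyer burden = 122.34 − 118.5 = 3.84; seller burden = 118.5 − 116.34 = 2.16.

Buyers bear $3.84, sellers bear $2.16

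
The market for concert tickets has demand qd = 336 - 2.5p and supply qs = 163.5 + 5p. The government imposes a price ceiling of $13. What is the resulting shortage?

Shortage = 75

Equilibrium price would be p* = 23, so the ceiling at 13 binds.
At p = 13: qd = 336 − 2.5(13) = 303.5, qs = 163.5 + 5(13) = 228.5.
Shortage = 303.5 − 228.5 = 75.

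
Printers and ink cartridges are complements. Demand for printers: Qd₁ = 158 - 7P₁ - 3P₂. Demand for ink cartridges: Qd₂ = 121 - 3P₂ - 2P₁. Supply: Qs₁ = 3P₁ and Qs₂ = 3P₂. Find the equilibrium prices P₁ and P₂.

Market 1: 158 - 7P₁ - 3P₂ = 3P₁ → 10P₁ + 3P₂ = 158.
Market 2: 6P₂ + 2P₁ = 121.
Eliminating P₂: 6×(1) − 3×(2) gives 54P₁ = 585, so P₁ = 65/6.
Back-substitute into (2): P₂ = (121 − 2×65/6) / 6 = 149/9.

P₁ = 65/6, P₂ = 149/9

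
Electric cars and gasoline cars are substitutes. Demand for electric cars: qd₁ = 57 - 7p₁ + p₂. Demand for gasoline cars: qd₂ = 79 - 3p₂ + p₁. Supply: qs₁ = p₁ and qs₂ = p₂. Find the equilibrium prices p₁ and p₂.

p₁ = 307/31, p₂ = 689/31

Market 1: 57 - 7p₁ + p₂ = p₁ → 8p₁ - p₂ = 57.
Market 2: 4p₂ - p₁ = 79.
Eliminating p₂: 4×(1) + 1×(2) gives 31p₁ = 307, so p₁ = 307/31.
Back-substitute into (2): p₂ = (79 + 1×307/31) / 4 = 689/31.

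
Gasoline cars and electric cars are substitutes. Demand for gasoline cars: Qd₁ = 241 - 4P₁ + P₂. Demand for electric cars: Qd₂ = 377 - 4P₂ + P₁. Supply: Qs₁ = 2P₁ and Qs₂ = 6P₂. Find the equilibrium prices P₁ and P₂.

P₁ = 2787/59, P₂ = 2503/59

Market 1: 241 - 4P₁ + P₂ = 2P₁ → 6P₁ - P₂ = 241.
Market 2: 10P₂ - P₁ = 377.
Eliminating P₂: 10×(1) + 1×(2) gives 59P₁ = 2787, so P₁ = 2787/59.
Back-substitute into (2): P₂ = (377 + 1×2787/59) / 10 = 2503/59.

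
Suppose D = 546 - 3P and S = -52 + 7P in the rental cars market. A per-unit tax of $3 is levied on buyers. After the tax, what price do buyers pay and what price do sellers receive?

Pre-tax equilibrium: P* = 59.8, Q* = 366.6.
Tax on buyers shifts demand to D = 546 − 3(P + 3) = 537 - 3P.
537 - 3P = -52 + 7P gives seller price Ps = 58.9; buyers pay Pb = 58.9 + 3 = 61.9.
New quantity: Q = 546 − 3(61.9) = 360.3.

Buyers pay $61.9, sellers receive $58.9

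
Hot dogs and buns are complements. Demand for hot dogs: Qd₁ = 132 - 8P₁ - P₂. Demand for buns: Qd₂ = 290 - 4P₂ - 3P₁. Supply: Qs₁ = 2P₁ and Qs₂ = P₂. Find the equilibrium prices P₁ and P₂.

Market 1: 132 - 8P₁ - P₂ = 2P₁ → 10P₁ + P₂ = 132.
Market 2: 5P₂ + 3P₁ = 290.
Eliminating P₂: 5×(1) − 1×(2) gives 47P₁ = 370, so P₁ = 370/47.
Back-substitute into (2): P₂ = (290 − 3×370/47) / 5 = 2504/47.

P₁ = 370/47, P₂ = 2504/47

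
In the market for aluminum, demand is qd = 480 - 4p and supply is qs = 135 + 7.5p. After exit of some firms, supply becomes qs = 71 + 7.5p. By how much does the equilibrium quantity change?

Original equilibrium: p* = 30, q* = 360.
New equilibrium: 480 - 4p = 71 + 7.5p, so 409 = 11.5p and p' = 818/23; q' = 480 − 4(818/23) = 7768/23.
Change in quantity: 7768/23 − 360 = -512/23.

Δq = -512/23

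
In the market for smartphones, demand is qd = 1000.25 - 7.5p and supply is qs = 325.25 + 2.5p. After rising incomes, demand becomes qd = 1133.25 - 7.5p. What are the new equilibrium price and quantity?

Original equilibrium: p* = 67.5, q* = 494.
New equilibrium: 1133.25 - 7.5p = 325.25 + 2.5p, so 808 = 10p and p' = 80.8; q' = 1133.25 − 7.5(80.8) = 527.25.

p' = 80.8, q' = 527.25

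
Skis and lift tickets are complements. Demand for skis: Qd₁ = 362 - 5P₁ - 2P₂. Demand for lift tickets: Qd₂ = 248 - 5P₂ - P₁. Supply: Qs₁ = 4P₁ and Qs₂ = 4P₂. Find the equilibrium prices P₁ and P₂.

Market 1: 362 - 5P₁ - 2P₂ = 4P₁ → 9P₁ + 2P₂ = 362.
Market 2: 9P₂ + P₁ = 248.
Eliminating P₂: 9×(1) − 2×(2) gives 79P₁ = 2762, so P₁ = 2762/79.
Back-substitute into (2): P₂ = (248 − 1×2762/79) / 9 = 1870/79.

P₁ = 2762/79, P₂ = 1870/79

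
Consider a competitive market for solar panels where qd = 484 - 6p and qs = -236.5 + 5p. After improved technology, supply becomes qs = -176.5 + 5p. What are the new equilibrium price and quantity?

Original equilibrium: p* = 65.5, q* = 91.
New equilibrium: 484 - 6p = -176.5 + 5p, so 660.5 = 11p and p' = 1321/22; q' = 484 − 6(1321/22) = 1361/11.

p' = 1321/22, q' = 1361/11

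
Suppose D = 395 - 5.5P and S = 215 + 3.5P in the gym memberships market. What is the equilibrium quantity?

Set D = S: 395 - 5.5P = 215 + 3.5P.
180 = 9P, so P* = 20.
Q* = 395 − 5.5(20) = 285.

Q* = 285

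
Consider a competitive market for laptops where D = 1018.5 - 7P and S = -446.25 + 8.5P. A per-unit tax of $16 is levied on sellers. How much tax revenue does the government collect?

Tax revenue = 146608/31

Pre-tax equilibrium: P* = 94.5, Q* = 357.
Tax on sellers shifts supply to S = -446.25 + 8.5(P − 16) = -582.25 + 8.5P.
1018.5 - 7P = -582.25 + 8.5P gives buyer price Pb = 6403/62; sellers receive Ps = 6403/62 − 16 = 5411/62.
New quantity: Q = 1018.5 − 7(6403/62) = 9163/31.
Revenue = 16 × 9163/31 = 146608/31.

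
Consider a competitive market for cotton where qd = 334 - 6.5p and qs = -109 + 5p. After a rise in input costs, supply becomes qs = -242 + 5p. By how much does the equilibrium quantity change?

Original equilibrium: p* = 886/23, q* = 1923/23.
New equilibrium: 334 - 6.5p = -242 + 5p, so 576 = 11.5p and p' = 1152/23; q' = 334 − 6.5(1152/23) = 194/23.
Change in quantity: 194/23 − 1923/23 = -1729/23.

Δq = -1729/23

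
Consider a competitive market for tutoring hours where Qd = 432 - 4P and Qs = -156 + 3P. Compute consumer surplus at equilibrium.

Consumer surplus = 1152

Equilibrium: 432 - 4P = -156 + 3P gives P* = 84, Q* = 96.
Demand choke price (Qd = 0): P = 108.
CS = ½(108 − 84)(96) = 1152.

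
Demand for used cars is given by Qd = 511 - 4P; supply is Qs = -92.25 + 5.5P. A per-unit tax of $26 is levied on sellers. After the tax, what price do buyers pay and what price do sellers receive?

Buyers pay 2985/38, sellers receive 1997/38

Pre-tax equilibrium: P* = 63.5, Q* = 257.
Tax on sellers shifts supply to Qs = -92.25 + 5.5(P − 26) = -235.25 + 5.5P.
511 - 4P = -235.25 + 5.5P gives buyer price Pb = 2985/38; sellers receive Ps = 2985/38 − 26 = 1997/38.
New quantity: Q = 511 − 4(2985/38) = 3739/19.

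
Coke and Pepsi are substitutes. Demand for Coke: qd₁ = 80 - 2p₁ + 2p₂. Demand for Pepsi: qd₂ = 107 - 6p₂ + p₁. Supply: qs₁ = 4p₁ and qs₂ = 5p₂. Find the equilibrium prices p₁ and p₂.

Market 1: 80 - 2p₁ + 2p₂ = 4p₁ → 6p₁ - 2p₂ = 80.
Market 2: 11p₂ - p₁ = 107.
Eliminating p₂: 11×(1) + 2×(2) gives 64p₁ = 1094, so p₁ = 17.09375.
Back-substitute into (2): p₂ = (107 + 1×17.09375) / 11 = 11.28125.

p₁ = 17.09375, p₂ = 11.28125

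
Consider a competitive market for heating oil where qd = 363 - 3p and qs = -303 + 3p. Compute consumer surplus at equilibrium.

Equilibrium: 363 - 3p = -303 + 3p gives p* = 111, q* = 30.
Demand choke price (qd = 0): p = 121.
CS = ½(121 − 111)(30) = 150.

Consumer surplus = 150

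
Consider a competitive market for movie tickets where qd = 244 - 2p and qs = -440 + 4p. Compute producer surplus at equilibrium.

Equilibrium: 244 - 2p = -440 + 4p gives p* = 114, q* = 16.
Supply starts at p = 110 (where qs = 0).
PS = ½(114 − 110)(16) = 32.

Producer surplus = 32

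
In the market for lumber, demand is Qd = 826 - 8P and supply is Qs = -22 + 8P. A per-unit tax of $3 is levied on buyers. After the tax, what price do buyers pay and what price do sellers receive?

Pre-tax equilibrium: P* = 53, Q* = 402.
Tax on buyers shifts demand to Qd = 826 − 8(P + 3) = 802 - 8P.
802 - 8P = -22 + 8P gives seller price Ps = 51.5; buyers pay Pb = 51.5 + 3 = 54.5.
New quantity: Q = 826 − 8(54.5) = 390.

Buyers pay $54.5, sellers receive $51.5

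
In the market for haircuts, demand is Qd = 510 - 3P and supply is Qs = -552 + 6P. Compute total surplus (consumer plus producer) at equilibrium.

Equilibrium: 510 - 3P = -552 + 6P gives P* = 118, Q* = 156.
Demand choke price: P = 170; supply starts at P = 92.
CS = ½(170 − 118)(156) = 4056; PS = ½(118 − 92)(156) = 2028.

Total surplus = 6084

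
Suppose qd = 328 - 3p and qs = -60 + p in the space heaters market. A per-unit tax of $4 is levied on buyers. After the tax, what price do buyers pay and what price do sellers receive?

Pre-tax equilibrium: p* = 97, q* = 37.
Tax on buyers shifts demand to qd = 328 − 3(p + 4) = 316 - 3p.
316 - 3p = -60 + p gives seller price ps = 94; buyers pay pb = 94 + 4 = 98.
New quantity: q = 328 − 3(98) = 34.

Buyers pay $98, sellers receive $94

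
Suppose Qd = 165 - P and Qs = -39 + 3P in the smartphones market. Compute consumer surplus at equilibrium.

Equilibrium: 165 - P = -39 + 3P gives P* = 51, Q* = 114.
Demand choke price (Qd = 0): P = 165.
CS = ½(165 − 51)(114) = 6498.

Consumer surplus = 6498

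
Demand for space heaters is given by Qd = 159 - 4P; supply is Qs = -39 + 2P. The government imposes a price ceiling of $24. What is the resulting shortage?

Equilibrium price would be P* = 33, so the ceiling at 24 binds.
At P = 24: Qd = 159 − 4(24) = 63, Qs = -39 + 2(24) = 9.
Shortage = 63 − 9 = 54.

Shortage = 54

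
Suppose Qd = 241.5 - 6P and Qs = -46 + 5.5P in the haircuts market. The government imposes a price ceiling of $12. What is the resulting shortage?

Shortage = 149.5

Equilibrium price would be P* = 25, so the ceiling at 12 binds.
At P = 12: Qd = 241.5 − 6(12) = 169.5, Qs = -46 + 5.5(12) = 20.
Shortage = 169.5 − 20 = 149.5.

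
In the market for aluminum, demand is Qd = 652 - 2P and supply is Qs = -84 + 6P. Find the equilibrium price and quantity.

P* = 92, Q* = 468

Set Qd = Qs: 652 - 2P = -84 + 6P.
736 = 8P, so P* = 92.
Q* = 652 − 2(92) = 468.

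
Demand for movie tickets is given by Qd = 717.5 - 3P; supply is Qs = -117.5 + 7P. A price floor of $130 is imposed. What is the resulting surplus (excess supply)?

Equilibrium price would be P* = 83.5, so the floor at 130 binds.
At P = 130: Qd = 327.5, Qs = 792.5.
Surplus = 792.5 − 327.5 = 465.

Surplus = 465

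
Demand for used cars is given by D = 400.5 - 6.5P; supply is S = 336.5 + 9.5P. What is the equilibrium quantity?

Set D = S: 400.5 - 6.5P = 336.5 + 9.5P.
64 = 16P, so P* = 4.
Q* = 400.5 − 6.5(4) = 374.5.

Q* = 374.5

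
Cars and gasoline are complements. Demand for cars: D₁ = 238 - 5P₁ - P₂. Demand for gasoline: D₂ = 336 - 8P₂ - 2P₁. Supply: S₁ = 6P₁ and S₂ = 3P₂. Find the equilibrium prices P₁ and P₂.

Market 1: 238 - 5P₁ - P₂ = 6P₁ → 11P₁ + P₂ = 238.
Market 2: 11P₂ + 2P₁ = 336.
Eliminating P₂: 11×(1) − 1×(2) gives 119P₁ = 2282, so P₁ = 326/17.
Back-substitute into (2): P₂ = (336 − 2×326/17) / 11 = 460/17.

P₁ = 326/17, P₂ = 460/17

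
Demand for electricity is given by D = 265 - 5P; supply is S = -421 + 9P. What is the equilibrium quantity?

Q* = 20

Set D = S: 265 - 5P = -421 + 9P.
686 = 14P, so P* = 49.
Q* = 265 − 5(49) = 20.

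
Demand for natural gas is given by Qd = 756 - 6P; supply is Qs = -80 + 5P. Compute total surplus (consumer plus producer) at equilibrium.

Total surplus = 16500

Equilibrium: 756 - 6P = -80 + 5P gives P* = 76, Q* = 300.
Demand choke price: P = 126; supply starts at P = 16.
CS = ½(126 − 76)(300) = 7500; PS = ½(76 − 16)(300) = 9000.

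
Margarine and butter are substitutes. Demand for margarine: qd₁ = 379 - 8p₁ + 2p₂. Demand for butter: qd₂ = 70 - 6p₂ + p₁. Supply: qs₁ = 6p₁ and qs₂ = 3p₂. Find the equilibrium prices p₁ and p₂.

p₁ = 3551/124, p₂ = 1359/124

Market 1: 379 - 8p₁ + 2p₂ = 6p₁ → 14p₁ - 2p₂ = 379.
Market 2: 9p₂ - p₁ = 70.
Eliminating p₂: 9×(1) + 2×(2) gives 124p₁ = 3551, so p₁ = 3551/124.
Back-substitute into (2): p₂ = (70 + 1×3551/124) / 9 = 1359/124.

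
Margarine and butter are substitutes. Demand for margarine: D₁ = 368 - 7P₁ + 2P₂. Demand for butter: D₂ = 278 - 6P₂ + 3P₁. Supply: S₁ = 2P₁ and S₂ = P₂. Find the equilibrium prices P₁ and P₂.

Market 1: 368 - 7P₁ + 2P₂ = 2P₁ → 9P₁ - 2P₂ = 368.
Market 2: 7P₂ - 3P₁ = 278.
Eliminating P₂: 7×(1) + 2×(2) gives 57P₁ = 3132, so P₁ = 1044/19.
Back-substitute into (2): P₂ = (278 + 3×1044/19) / 7 = 1202/19.

P₁ = 1044/19, P₂ = 1202/19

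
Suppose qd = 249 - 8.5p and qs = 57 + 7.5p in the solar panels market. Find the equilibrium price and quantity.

Set qd = qs: 249 - 8.5p = 57 + 7.5p.
192 = 16p, so p* = 12.
q* = 249 − 8.5(12) = 147.

p* = 12, q* = 147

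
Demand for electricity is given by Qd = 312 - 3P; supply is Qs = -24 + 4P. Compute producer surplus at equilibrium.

Equilibrium: 312 - 3P = -24 + 4P gives P* = 48, Q* = 168.
Supply starts at P = 6 (where Qs = 0).
PS = ½(48 − 6)(168) = 3528.

Producer surplus = 3528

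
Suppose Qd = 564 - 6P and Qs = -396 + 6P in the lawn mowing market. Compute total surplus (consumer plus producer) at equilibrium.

Total surplus = 1176

Equilibrium: 564 - 6P = -396 + 6P gives P* = 80, Q* = 84.
Demand choke price: P = 94; supply starts at P = 66.
CS = ½(94 − 80)(84) = 588; PS = ½(80 − 66)(84) = 588.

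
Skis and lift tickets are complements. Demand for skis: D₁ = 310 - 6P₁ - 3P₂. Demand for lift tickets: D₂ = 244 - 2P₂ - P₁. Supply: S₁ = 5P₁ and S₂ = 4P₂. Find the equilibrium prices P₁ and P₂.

P₁ = 376/21, P₂ = 2374/63

Market 1: 310 - 6P₁ - 3P₂ = 5P₁ → 11P₁ + 3P₂ = 310.
Market 2: 6P₂ + P₁ = 244.
Eliminating P₂: 6×(1) − 3×(2) gives 63P₁ = 1128, so P₁ = 376/21.
Back-substitute into (2): P₂ = (244 − 1×376/21) / 6 = 2374/63.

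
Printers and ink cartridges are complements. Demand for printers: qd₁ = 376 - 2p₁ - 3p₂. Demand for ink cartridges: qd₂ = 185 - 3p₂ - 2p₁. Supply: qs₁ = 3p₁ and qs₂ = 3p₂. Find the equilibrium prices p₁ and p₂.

p₁ = 70.875, p₂ = 173/24

Market 1: 376 - 2p₁ - 3p₂ = 3p₁ → 5p₁ + 3p₂ = 376.
Market 2: 6p₂ + 2p₁ = 185.
Eliminating p₂: 6×(1) − 3×(2) gives 24p₁ = 1701, so p₁ = 70.875.
Back-substitute into (2): p₂ = (185 − 2×70.875) / 6 = 173/24.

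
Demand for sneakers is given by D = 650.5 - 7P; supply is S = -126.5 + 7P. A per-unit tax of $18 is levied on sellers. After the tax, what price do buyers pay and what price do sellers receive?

Buyers pay $64.5, sellers receive $46.5

Pre-tax equilibrium: P* = 55.5, Q* = 262.
Tax on sellers shifts supply to S = -126.5 + 7(P − 18) = -252.5 + 7P.
650.5 - 7P = -252.5 + 7P gives buyer price Pb = 64.5; sellers receive Ps = 64.5 − 18 = 46.5.
New quantity: Q = 650.5 − 7(64.5) = 199.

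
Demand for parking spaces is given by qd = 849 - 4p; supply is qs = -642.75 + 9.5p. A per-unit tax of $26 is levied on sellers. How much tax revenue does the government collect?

Pre-tax equilibrium: p* = 110.5, q* = 407.
Tax on sellers shifts supply to qs = -642.75 + 9.5(p − 26) = -889.75 + 9.5p.
849 - 4p = -889.75 + 9.5p gives buyer price pb = 6955/54; sellers receive ps = 6955/54 − 26 = 5551/54.
New quantity: q = 849 − 4(6955/54) = 9013/27.
Revenue = 26 × 9013/27 = 234338/27.

Tax revenue = 234338/27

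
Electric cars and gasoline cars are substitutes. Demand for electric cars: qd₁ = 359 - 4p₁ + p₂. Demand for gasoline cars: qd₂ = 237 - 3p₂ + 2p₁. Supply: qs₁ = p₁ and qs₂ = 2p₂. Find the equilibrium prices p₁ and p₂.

Market 1: 359 - 4p₁ + p₂ = p₁ → 5p₁ - p₂ = 359.
Market 2: 5p₂ - 2p₁ = 237.
Eliminating p₂: 5×(1) + 1×(2) gives 23p₁ = 2032, so p₁ = 2032/23.
Back-substitute into (2): p₂ = (237 + 2×2032/23) / 5 = 1903/23.

p₁ = 2032/23, p₂ = 1903/23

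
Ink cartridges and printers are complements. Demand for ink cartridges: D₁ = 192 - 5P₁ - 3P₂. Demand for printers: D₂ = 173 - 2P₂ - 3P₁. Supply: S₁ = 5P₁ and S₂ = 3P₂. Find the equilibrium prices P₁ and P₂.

P₁ = 441/41, P₂ = 1154/41

Market 1: 192 - 5P₁ - 3P₂ = 5P₁ → 10P₁ + 3P₂ = 192.
Market 2: 5P₂ + 3P₁ = 173.
Eliminating P₂: 5×(1) − 3×(2) gives 41P₁ = 441, so P₁ = 441/41.
Back-substitute into (2): P₂ = (173 − 3×441/41) / 5 = 1154/41.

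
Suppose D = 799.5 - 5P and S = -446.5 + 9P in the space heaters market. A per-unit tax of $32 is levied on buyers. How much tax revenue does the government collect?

Tax revenue = 56368/7

Pre-tax equilibrium: P* = 89, Q* = 354.5.
Tax on buyers shifts demand to D = 799.5 − 5(P + 32) = 639.5 - 5P.
639.5 - 5P = -446.5 + 9P gives seller price Ps = 543/7; buyers pay Pb = 543/7 + 32 = 767/7.
New quantity: Q = 799.5 − 5(767/7) = 3523/14.
Revenue = 32 × 3523/14 = 56368/7.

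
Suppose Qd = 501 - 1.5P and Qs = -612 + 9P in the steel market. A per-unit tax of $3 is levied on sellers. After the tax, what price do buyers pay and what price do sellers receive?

Pre-tax equilibrium: P* = 106, Q* = 342.
Tax on sellers shifts supply to Qs = -612 + 9(P − 3) = -639 + 9P.
501 - 1.5P = -639 + 9P gives buyer price Pb = 760/7; sellers receive Ps = 760/7 − 3 = 739/7.
New quantity: Q = 501 − 1.5(760/7) = 2367/7.

Buyers pay 760/7, sellers receive 739/7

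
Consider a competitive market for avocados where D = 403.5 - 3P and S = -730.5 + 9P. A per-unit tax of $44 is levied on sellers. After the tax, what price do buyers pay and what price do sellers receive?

Buyers pay $127.5, sellers receive $83.5

Pre-tax equilibrium: P* = 94.5, Q* = 120.
Tax on sellers shifts supply to S = -730.5 + 9(P − 44) = -1126.5 + 9P.
403.5 - 3P = -1126.5 + 9P gives buyer price Pb = 127.5; sellers receive Ps = 127.5 − 44 = 83.5.
New quantity: Q = 403.5 − 3(127.5) = 21.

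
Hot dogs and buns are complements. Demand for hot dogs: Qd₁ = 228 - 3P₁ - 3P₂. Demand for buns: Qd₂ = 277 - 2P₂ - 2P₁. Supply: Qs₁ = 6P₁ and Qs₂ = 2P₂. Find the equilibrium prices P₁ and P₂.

P₁ = 2.7, P₂ = 67.9

Market 1: 228 - 3P₁ - 3P₂ = 6P₁ → 9P₁ + 3P₂ = 228.
Market 2: 4P₂ + 2P₁ = 277.
Eliminating P₂: 4×(1) − 3×(2) gives 30P₁ = 81, so P₁ = 2.7.
Back-substitute into (2): P₂ = (277 − 2×2.7) / 4 = 67.9.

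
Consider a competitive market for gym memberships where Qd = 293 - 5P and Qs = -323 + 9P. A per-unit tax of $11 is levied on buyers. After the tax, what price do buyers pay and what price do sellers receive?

Buyers pay 715/14, sellers receive 561/14

Pre-tax equilibrium: P* = 44, Q* = 73.
Tax on buyers shifts demand to Qd = 293 − 5(P + 11) = 238 - 5P.
238 - 5P = -323 + 9P gives seller price Ps = 561/14; buyers pay Pb = 561/14 + 11 = 715/14.
New quantity: Q = 293 − 5(715/14) = 527/14.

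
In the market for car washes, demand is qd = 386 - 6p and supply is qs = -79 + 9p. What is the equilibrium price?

Set qd = qs: 386 - 6p = -79 + 9p.
465 = 15p, so p* = 31.
q* = 386 − 6(31) = 200.

p* = 31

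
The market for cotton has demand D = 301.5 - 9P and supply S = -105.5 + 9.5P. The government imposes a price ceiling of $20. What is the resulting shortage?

Shortage = 37

Equilibrium price would be P* = 22, so the ceiling at 20 binds.
At P = 20: D = 301.5 − 9(20) = 121.5, S = -105.5 + 9.5(20) = 84.5.
Shortage = 121.5 − 84.5 = 37.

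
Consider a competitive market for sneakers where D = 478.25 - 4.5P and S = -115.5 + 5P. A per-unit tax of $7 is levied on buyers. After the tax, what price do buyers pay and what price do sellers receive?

Buyers pay 2515/38, sellers receive 2249/38

Pre-tax equilibrium: P* = 62.5, Q* = 197.
Tax on buyers shifts demand to D = 478.25 − 4.5(P + 7) = 446.75 - 4.5P.
446.75 - 4.5P = -115.5 + 5P gives seller price Ps = 2249/38; buyers pay Pb = 2249/38 + 7 = 2515/38.
New quantity: Q = 478.25 − 4.5(2515/38) = 3428/19.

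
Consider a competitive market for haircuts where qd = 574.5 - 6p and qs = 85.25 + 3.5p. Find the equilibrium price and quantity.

Set qd = qs: 574.5 - 6p = 85.25 + 3.5p.
489.25 = 9.5p, so p* = 51.5.
q* = 574.5 − 6(51.5) = 265.5.

p* = 51.5, q* = 265.5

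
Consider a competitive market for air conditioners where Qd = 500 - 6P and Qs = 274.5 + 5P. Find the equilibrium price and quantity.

P* = 20.5, Q* = 377

Set Qd = Qs: 500 - 6P = 274.5 + 5P.
225.5 = 11P, so P* = 20.5.
Q* = 500 − 6(20.5) = 377.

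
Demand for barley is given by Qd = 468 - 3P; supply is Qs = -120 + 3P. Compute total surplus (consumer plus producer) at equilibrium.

Equilibrium: 468 - 3P = -120 + 3P gives P* = 98, Q* = 174.
Demand choke price: P = 156; supply starts at P = 40.
CS = ½(156 − 98)(174) = 5046; PS = ½(98 − 40)(174) = 5046.

Total surplus = 10092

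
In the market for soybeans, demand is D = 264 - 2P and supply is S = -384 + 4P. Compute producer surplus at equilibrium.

Equilibrium: 264 - 2P = -384 + 4P gives P* = 108, Q* = 48.
Supply starts at P = 96 (where S = 0).
PS = ½(108 − 96)(48) = 288.

Producer surplus = 288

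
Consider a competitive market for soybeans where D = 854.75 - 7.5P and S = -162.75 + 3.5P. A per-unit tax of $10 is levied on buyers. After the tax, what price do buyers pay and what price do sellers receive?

Buyers pay 2105/22, sellers receive 1885/22

Pre-tax equilibrium: P* = 92.5, Q* = 161.
Tax on buyers shifts demand to D = 854.75 − 7.5(P + 10) = 779.75 - 7.5P.
779.75 - 7.5P = -162.75 + 3.5P gives seller price Ps = 1885/22; buyers pay Pb = 1885/22 + 10 = 2105/22.
New quantity: Q = 854.75 − 7.5(2105/22) = 3017/22.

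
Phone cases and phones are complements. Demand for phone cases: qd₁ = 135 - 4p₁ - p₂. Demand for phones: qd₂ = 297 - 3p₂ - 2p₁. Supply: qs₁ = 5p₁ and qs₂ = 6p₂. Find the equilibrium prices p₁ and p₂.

Market 1: 135 - 4p₁ - p₂ = 5p₁ → 9p₁ + p₂ = 135.
Market 2: 9p₂ + 2p₁ = 297.
Eliminating p₂: 9×(1) − 1×(2) gives 79p₁ = 918, so p₁ = 918/79.
Back-substitute into (2): p₂ = (297 − 2×918/79) / 9 = 2403/79.

p₁ = 918/79, p₂ = 2403/79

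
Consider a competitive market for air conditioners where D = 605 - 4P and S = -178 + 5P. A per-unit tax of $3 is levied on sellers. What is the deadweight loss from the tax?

Deadweight loss = 10

Pre-tax equilibrium: P* = 87, Q* = 257.
Tax on sellers shifts supply to S = -178 + 5(P − 3) = -193 + 5P.
605 - 4P = -193 + 5P gives buyer price Pb = 266/3; sellers receive Ps = 266/3 − 3 = 257/3.
New quantity: Q = 605 − 4(266/3) = 751/3.
DWL = ½ × 3 × (257 − 751/3) = 10.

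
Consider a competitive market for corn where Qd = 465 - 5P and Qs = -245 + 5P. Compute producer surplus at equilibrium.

Equilibrium: 465 - 5P = -245 + 5P gives P* = 71, Q* = 110.
Supply starts at P = 49 (where Qs = 0).
PS = ½(71 − 49)(110) = 1210.

Producer surplus = 1210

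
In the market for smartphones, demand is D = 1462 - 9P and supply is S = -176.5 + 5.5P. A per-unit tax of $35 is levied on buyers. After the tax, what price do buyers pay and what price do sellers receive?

Pre-tax equilibrium: P* = 113, Q* = 445.
Tax on buyers shifts demand to D = 1462 − 9(P + 35) = 1147 - 9P.
1147 - 9P = -176.5 + 5.5P gives seller price Ps = 2647/29; buyers pay Pb = 2647/29 + 35 = 3662/29.
New quantity: Q = 1462 − 9(3662/29) = 9440/29.

Buyers pay 3662/29, sellers receive 2647/29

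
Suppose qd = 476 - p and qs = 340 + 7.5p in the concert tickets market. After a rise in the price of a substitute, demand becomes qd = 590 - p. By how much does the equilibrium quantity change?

Original equilibrium: p* = 16, q* = 460.
New equilibrium: 590 - p = 340 + 7.5p, so 250 = 8.5p and p' = 500/17; q' = 590 − 1(500/17) = 9530/17.
Change in quantity: 9530/17 − 460 = 1710/17.

Δq = 1710/17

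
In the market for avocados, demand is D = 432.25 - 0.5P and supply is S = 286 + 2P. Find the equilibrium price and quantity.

P* = 58.5, Q* = 403

Set D = S: 432.25 - 0.5P = 286 + 2P.
146.25 = 2.5P, so P* = 58.5.
Q* = 432.25 − 0.5(58.5) = 403.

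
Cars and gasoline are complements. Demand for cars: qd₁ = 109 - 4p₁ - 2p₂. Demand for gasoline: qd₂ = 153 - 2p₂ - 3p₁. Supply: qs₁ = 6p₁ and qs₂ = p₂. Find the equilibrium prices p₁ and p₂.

Market 1: 109 - 4p₁ - 2p₂ = 6p₁ → 10p₁ + 2p₂ = 109.
Market 2: 3p₂ + 3p₁ = 153.
Eliminating p₂: 3×(1) − 2×(2) gives 24p₁ = 21, so p₁ = 0.875.
Back-substitute into (2): p₂ = (153 − 3×0.875) / 3 = 50.125.

p₁ = 0.875, p₂ = 50.125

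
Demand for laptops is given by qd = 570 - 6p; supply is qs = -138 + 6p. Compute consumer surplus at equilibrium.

Consumer surplus = 3888

Equilibrium: 570 - 6p = -138 + 6p gives p* = 59, q* = 216.
Demand choke price (qd = 0): p = 95.
CS = ½(95 − 59)(216) = 3888.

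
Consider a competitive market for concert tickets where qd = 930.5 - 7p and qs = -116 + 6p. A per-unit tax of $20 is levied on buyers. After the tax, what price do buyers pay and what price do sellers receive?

Buyers pay 2333/26, sellers receive 1813/26

Pre-tax equilibrium: p* = 80.5, q* = 367.
Tax on buyers shifts demand to qd = 930.5 − 7(p + 20) = 790.5 - 7p.
790.5 - 7p = -116 + 6p gives seller price ps = 1813/26; buyers pay pb = 1813/26 + 20 = 2333/26.
New quantity: q = 930.5 − 7(2333/26) = 3931/13.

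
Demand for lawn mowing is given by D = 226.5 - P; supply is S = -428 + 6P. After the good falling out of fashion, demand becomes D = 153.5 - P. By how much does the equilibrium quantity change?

Original equilibrium: P* = 93.5, Q* = 133.
New equilibrium: 153.5 - P = -428 + 6P, so 581.5 = 7P and P' = 1163/14; Q' = 153.5 − 1(1163/14) = 493/7.
Change in quantity: 493/7 − 133 = -438/7.

ΔQ = -438/7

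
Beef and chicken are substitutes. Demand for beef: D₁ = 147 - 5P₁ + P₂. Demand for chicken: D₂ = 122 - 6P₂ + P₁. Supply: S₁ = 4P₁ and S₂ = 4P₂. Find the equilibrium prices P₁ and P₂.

Market 1: 147 - 5P₁ + P₂ = 4P₁ → 9P₁ - P₂ = 147.
Market 2: 10P₂ - P₁ = 122.
Eliminating P₂: 10×(1) + 1×(2) gives 89P₁ = 1592, so P₁ = 1592/89.
Back-substitute into (2): P₂ = (122 + 1×1592/89) / 10 = 1245/89.

P₁ = 1592/89, P₂ = 1245/89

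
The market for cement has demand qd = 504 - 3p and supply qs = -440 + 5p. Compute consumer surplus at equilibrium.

Consumer surplus = 3750

Equilibrium: 504 - 3p = -440 + 5p gives p* = 118, q* = 150.
Demand choke price (qd = 0): p = 168.
CS = ½(168 − 118)(150) = 3750.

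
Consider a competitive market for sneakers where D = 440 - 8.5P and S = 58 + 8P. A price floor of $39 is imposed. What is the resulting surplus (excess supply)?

Equilibrium price would be P* = 764/33, so the floor at 39 binds.
At P = 39: D = 108.5, S = 370.
Surplus = 370 − 108.5 = 261.5.

Surplus = 261.5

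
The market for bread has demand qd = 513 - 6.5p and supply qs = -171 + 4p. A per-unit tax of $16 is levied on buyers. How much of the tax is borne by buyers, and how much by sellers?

Pre-tax equilibrium: p* = 456/7, q* = 627/7.
Tax on buyers shifts demand to qd = 513 − 6.5(p + 16) = 409 - 6.5p.
409 - 6.5p = -171 + 4p gives seller price ps = 1160/21; buyers pay pb = 1160/21 + 16 = 1496/21.
New quantity: q = 513 − 6.5(1496/21) = 1049/21.
Buyer burden = 1496/21 − 456/7 = 128/21; seller burden = 456/7 − 1160/21 = 208/21.

Buyers bear 128/21, sellers bear 208/21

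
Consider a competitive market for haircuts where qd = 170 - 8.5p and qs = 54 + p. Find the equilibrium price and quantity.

p* = 232/19, q* = 1258/19

Set qd = qs: 170 - 8.5p = 54 + p.
116 = 9.5p, so p* = 232/19.
q* = 170 − 8.5(232/19) = 1258/19.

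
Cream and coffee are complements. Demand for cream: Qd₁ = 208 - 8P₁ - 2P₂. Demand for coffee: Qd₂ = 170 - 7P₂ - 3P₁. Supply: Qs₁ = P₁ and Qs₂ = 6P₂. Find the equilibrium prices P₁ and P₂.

Market 1: 208 - 8P₁ - 2P₂ = P₁ → 9P₁ + 2P₂ = 208.
Market 2: 13P₂ + 3P₁ = 170.
Eliminating P₂: 13×(1) − 2×(2) gives 111P₁ = 2364, so P₁ = 788/37.
Back-substitute into (2): P₂ = (170 − 3×788/37) / 13 = 302/37.

P₁ = 788/37, P₂ = 302/37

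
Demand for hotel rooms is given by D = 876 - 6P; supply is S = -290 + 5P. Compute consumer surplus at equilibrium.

Equilibrium: 876 - 6P = -290 + 5P gives P* = 106, Q* = 240.
Demand choke price (D = 0): P = 146.
CS = ½(146 − 106)(240) = 4800.

Consumer surplus = 4800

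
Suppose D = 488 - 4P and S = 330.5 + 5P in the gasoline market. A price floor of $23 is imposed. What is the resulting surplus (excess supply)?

Surplus = 49.5

Equilibrium price would be P* = 17.5, so the floor at 23 binds.
At P = 23: D = 396, S = 445.5.
Surplus = 445.5 − 396 = 49.5.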